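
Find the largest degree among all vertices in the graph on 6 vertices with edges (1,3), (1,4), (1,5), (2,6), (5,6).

Step 1: Count edges incident to each vertex:
  deg(1) = 3 (neighbors: 3, 4, 5)
  deg(2) = 1 (neighbors: 6)
  deg(3) = 1 (neighbors: 1)
  deg(4) = 1 (neighbors: 1)
  deg(5) = 2 (neighbors: 1, 6)
  deg(6) = 2 (neighbors: 2, 5)

Step 2: Find maximum:
  max(3, 1, 1, 1, 2, 2) = 3 (vertex 1)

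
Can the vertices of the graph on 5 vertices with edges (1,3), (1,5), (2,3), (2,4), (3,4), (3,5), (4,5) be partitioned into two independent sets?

Step 1: Attempt 2-coloring using BFS:
  Start at vertex 1, assign color 0
  Color vertex 3 with color 1 (neighbor of 1)
  Color vertex 5 with color 1 (neighbor of 1)
  Color vertex 2 with color 0 (neighbor of 3)
  Color vertex 4 with color 0 (neighbor of 3)

Step 2: Conflict found! Vertices 3 and 5 are adjacent but have the same color.
This means the graph contains an odd cycle.

The graph is NOT bipartite.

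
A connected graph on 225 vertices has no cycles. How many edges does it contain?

A tree on n vertices always has exactly n - 1 edges.
For n = 225: edges = 225 - 1 = 224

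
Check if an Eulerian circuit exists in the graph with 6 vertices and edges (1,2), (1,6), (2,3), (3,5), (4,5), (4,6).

Step 1: Find the degree of each vertex:
  deg(1) = 2
  deg(2) = 2
  deg(3) = 2
  deg(4) = 2
  deg(5) = 2
  deg(6) = 2

Step 2: Count vertices with odd degree:
  All vertices have even degree (0 odd-degree vertices)

Step 3: Apply Euler's theorem:
  - Eulerian circuit exists iff graph is connected and all vertices have even degree
  - Eulerian path exists iff graph is connected and has 0 or 2 odd-degree vertices

Graph is connected with 0 odd-degree vertices.
Both Eulerian circuit and Eulerian path exist.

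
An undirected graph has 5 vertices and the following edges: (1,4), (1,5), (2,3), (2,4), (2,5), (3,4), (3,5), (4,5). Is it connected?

Step 1: Build adjacency list from edges:
  1: 4, 5
  2: 3, 4, 5
  3: 2, 4, 5
  4: 1, 2, 3, 5
  5: 1, 2, 3, 4

Step 2: Run BFS/DFS from vertex 1:
  Visited: {1, 4, 5, 2, 3}
  Reached 5 of 5 vertices

Step 3: All 5 vertices reached from vertex 1, so the graph is connected.
Answer: Yes, the graph is connected.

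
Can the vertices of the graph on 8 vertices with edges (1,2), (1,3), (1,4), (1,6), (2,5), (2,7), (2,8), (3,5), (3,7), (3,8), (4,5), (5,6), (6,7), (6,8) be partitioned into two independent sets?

Step 1: Attempt 2-coloring using BFS:
  Start at vertex 1, assign color 0
  Color vertex 2 with color 1 (neighbor of 1)
  Color vertex 3 with color 1 (neighbor of 1)
  Color vertex 4 with color 1 (neighbor of 1)
  Color vertex 6 with color 1 (neighbor of 1)
  Color vertex 5 with color 0 (neighbor of 2)
  Color vertex 7 with color 0 (neighbor of 2)
  Color vertex 8 with color 0 (neighbor of 2)

Step 2: 2-coloring succeeded. No conflicts found.
  Set A (color 0): {1, 5, 7, 8}
  Set B (color 1): {2, 3, 4, 6}

The graph is bipartite with partition {1, 5, 7, 8}, {2, 3, 4, 6}.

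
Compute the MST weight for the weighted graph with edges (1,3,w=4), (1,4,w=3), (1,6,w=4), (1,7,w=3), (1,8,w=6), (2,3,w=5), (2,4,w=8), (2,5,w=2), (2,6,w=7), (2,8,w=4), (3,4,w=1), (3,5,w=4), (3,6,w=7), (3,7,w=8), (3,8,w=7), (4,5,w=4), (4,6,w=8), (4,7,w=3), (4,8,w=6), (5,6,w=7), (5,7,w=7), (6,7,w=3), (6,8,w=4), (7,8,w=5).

Apply Kruskal's algorithm (sort edges by weight, add if no cycle):

Sorted edges by weight:
  (3,4) w=1
  (2,5) w=2
  (1,4) w=3
  (1,7) w=3
  (4,7) w=3
  (6,7) w=3
  (1,3) w=4
  (1,6) w=4
  (2,8) w=4
  (3,5) w=4
  (4,5) w=4
  (6,8) w=4
  (2,3) w=5
  (7,8) w=5
  (1,8) w=6
  (4,8) w=6
  (2,6) w=7
  (3,6) w=7
  (3,8) w=7
  (5,6) w=7
  (5,7) w=7
  (2,4) w=8
  (3,7) w=8
  (4,6) w=8

Add edge (3,4) w=1 -- no cycle. Running total: 1
Add edge (2,5) w=2 -- no cycle. Running total: 3
Add edge (1,4) w=3 -- no cycle. Running total: 6
Add edge (1,7) w=3 -- no cycle. Running total: 9
Skip edge (4,7) w=3 -- would create cycle
Add edge (6,7) w=3 -- no cycle. Running total: 12
Skip edge (1,3) w=4 -- would create cycle
Skip edge (1,6) w=4 -- would create cycle
Add edge (2,8) w=4 -- no cycle. Running total: 16
Add edge (3,5) w=4 -- no cycle. Running total: 20

MST edges: (3,4,w=1), (2,5,w=2), (1,4,w=3), (1,7,w=3), (6,7,w=3), (2,8,w=4), (3,5,w=4)
Total MST weight: 1 + 2 + 3 + 3 + 3 + 4 + 4 = 20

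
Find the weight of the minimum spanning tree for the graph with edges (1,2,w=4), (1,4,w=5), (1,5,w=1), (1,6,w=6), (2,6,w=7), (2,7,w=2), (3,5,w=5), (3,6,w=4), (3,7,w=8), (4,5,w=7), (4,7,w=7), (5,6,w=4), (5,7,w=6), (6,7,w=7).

Apply Kruskal's algorithm (sort edges by weight, add if no cycle):

Sorted edges by weight:
  (1,5) w=1
  (2,7) w=2
  (1,2) w=4
  (3,6) w=4
  (5,6) w=4
  (1,4) w=5
  (3,5) w=5
  (1,6) w=6
  (5,7) w=6
  (2,6) w=7
  (4,5) w=7
  (4,7) w=7
  (6,7) w=7
  (3,7) w=8

Add edge (1,5) w=1 -- no cycle. Running total: 1
Add edge (2,7) w=2 -- no cycle. Running total: 3
Add edge (1,2) w=4 -- no cycle. Running total: 7
Add edge (3,6) w=4 -- no cycle. Running total: 11
Add edge (5,6) w=4 -- no cycle. Running total: 15
Add edge (1,4) w=5 -- no cycle. Running total: 20

MST edges: (1,5,w=1), (2,7,w=2), (1,2,w=4), (3,6,w=4), (5,6,w=4), (1,4,w=5)
Total MST weight: 1 + 2 + 4 + 4 + 4 + 5 = 20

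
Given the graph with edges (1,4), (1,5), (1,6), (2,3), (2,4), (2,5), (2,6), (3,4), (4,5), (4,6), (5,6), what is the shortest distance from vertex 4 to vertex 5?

Step 1: Build adjacency list:
  1: 4, 5, 6
  2: 3, 4, 5, 6
  3: 2, 4
  4: 1, 2, 3, 5, 6
  5: 1, 2, 4, 6
  6: 1, 2, 4, 5

Step 2: BFS from vertex 4 to find shortest path to 5:
  vertex 1 reached at distance 1
  vertex 2 reached at distance 1
  vertex 3 reached at distance 1
  vertex 5 reached at distance 1

Step 3: Shortest path: 4 -> 5
Path length: 1 edge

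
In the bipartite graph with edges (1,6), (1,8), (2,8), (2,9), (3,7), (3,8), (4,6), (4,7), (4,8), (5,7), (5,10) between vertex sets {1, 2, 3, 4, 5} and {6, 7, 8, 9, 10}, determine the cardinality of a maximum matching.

Step 1: List the neighbors of each left vertex:
  1: 6, 8
  2: 8, 9
  3: 7, 8
  4: 6, 7, 8
  5: 7, 10

Step 2: Greedily match left vertices, then look for augmenting paths:
  Match 1 -- 6
  Match 2 -- 9
  Match 3 -- 7
  Match 4 -- 8
  Match 5 -- 10
  No augmenting path remains.

Step 3: Verify this is maximum:
  Matching size 5 = min(|L|, |R|) = min(5, 5), which is an upper bound, so this matching is maximum.

Maximum matching: {(1,6), (2,9), (3,7), (4,8), (5,10)}
Size: 5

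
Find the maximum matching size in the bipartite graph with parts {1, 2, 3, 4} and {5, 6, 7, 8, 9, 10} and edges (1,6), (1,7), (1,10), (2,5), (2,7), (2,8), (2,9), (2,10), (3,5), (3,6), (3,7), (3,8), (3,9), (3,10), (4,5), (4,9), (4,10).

Step 1: List the neighbors of each left vertex:
  1: 6, 7, 10
  2: 5, 7, 8, 9, 10
  3: 5, 6, 7, 8, 9, 10
  4: 5, 9, 10

Step 2: Greedily match left vertices, then look for augmenting paths:
  Match 1 -- 6
  Match 2 -- 5
  Match 3 -- 7
  Match 4 -- 9
  No augmenting path remains.

Step 3: Verify this is maximum:
  Matching size 4 = min(|L|, |R|) = min(4, 6), which is an upper bound, so this matching is maximum.

Maximum matching: {(1,6), (2,5), (3,7), (4,9)}
Size: 4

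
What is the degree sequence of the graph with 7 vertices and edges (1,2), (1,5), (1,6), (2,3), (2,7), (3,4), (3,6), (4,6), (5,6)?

Step 1: Count edges incident to each vertex:
  deg(1) = 3 (neighbors: 2, 5, 6)
  deg(2) = 3 (neighbors: 1, 3, 7)
  deg(3) = 3 (neighbors: 2, 4, 6)
  deg(4) = 2 (neighbors: 3, 6)
  deg(5) = 2 (neighbors: 1, 6)
  deg(6) = 4 (neighbors: 1, 3, 4, 5)
  deg(7) = 1 (neighbors: 2)

Step 2: Sort degrees in non-increasing order:
  Degrees: [3, 3, 3, 2, 2, 4, 1] -> sorted: [4, 3, 3, 3, 2, 2, 1]

Degree sequence: [4, 3, 3, 3, 2, 2, 1]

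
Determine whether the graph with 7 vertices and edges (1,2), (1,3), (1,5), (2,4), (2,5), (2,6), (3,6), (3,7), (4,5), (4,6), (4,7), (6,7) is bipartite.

Step 1: Attempt 2-coloring using BFS:
  Start at vertex 1, assign color 0
  Color vertex 2 with color 1 (neighbor of 1)
  Color vertex 3 with color 1 (neighbor of 1)
  Color vertex 5 with color 1 (neighbor of 1)
  Color vertex 4 with color 0 (neighbor of 2)

Step 2: Conflict found! Vertices 2 and 5 are adjacent but have the same color.
This means the graph contains an odd cycle.

The graph is NOT bipartite.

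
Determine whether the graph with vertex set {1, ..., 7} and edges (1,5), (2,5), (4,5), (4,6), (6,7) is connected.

Step 1: Build adjacency list from edges:
  1: 5
  2: 5
  3: (none)
  4: 5, 6
  5: 1, 2, 4
  6: 4, 7
  7: 6

Step 2: Run BFS/DFS from vertex 1:
  Visited: {1, 5, 2, 4, 6, 7}
  Reached 6 of 7 vertices

Step 3: Only 6 of 7 vertices reached. Graph is disconnected.
Connected components: {1, 2, 4, 5, 6, 7}, {3}
Answer: No, the graph is not connected (2 components).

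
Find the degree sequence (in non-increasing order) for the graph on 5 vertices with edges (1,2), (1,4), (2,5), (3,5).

Step 1: Count edges incident to each vertex:
  deg(1) = 2 (neighbors: 2, 4)
  deg(2) = 2 (neighbors: 1, 5)
  deg(3) = 1 (neighbors: 5)
  deg(4) = 1 (neighbors: 1)
  deg(5) = 2 (neighbors: 2, 3)

Step 2: Sort degrees in non-increasing order:
  Degrees: [2, 2, 1, 1, 2] -> sorted: [2, 2, 2, 1, 1]

Degree sequence: [2, 2, 2, 1, 1]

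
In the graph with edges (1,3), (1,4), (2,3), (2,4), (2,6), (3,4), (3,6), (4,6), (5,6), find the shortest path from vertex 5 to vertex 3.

Step 1: Build adjacency list:
  1: 3, 4
  2: 3, 4, 6
  3: 1, 2, 4, 6
  4: 1, 2, 3, 6
  5: 6
  6: 2, 3, 4, 5

Step 2: BFS from vertex 5 to find shortest path to 3:
  vertex 6 reached at distance 1
  vertex 2 reached at distance 2
  vertex 3 reached at distance 2

Step 3: Shortest path: 5 -> 6 -> 3
Path length: 2 edges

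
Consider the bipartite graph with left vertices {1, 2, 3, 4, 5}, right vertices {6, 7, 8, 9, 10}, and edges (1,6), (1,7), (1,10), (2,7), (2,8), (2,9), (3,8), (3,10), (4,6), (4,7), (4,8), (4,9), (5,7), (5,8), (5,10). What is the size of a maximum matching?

Step 1: List the neighbors of each left vertex:
  1: 6, 7, 10
  2: 7, 8, 9
  3: 8, 10
  4: 6, 7, 8, 9
  5: 7, 8, 10

Step 2: Greedily match left vertices, then look for augmenting paths:
  Match 1 -- 6
  Match 2 -- 7
  Match 3 -- 8
  Match 4 -- 9
  Match 5 -- 10
  No augmenting path remains.

Step 3: Verify this is maximum:
  Matching size 5 = min(|L|, |R|) = min(5, 5), which is an upper bound, so this matching is maximum.

Maximum matching: {(1,6), (2,7), (3,8), (4,9), (5,10)}
Size: 5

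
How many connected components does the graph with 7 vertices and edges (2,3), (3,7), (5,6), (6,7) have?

Step 1: Build adjacency list from edges:
  1: (none)
  2: 3
  3: 2, 7
  4: (none)
  5: 6
  6: 5, 7
  7: 3, 6

Step 2: Run BFS/DFS from vertex 1:
  Visited: {1}
  Reached 1 of 7 vertices

Step 3: Only 1 of 7 vertices reached. Graph is disconnected.
Connected components: {1}, {2, 3, 5, 6, 7}, {4}
Number of connected components: 3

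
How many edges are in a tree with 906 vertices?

A tree on n vertices always has exactly n - 1 edges.
For n = 906: edges = 906 - 1 = 905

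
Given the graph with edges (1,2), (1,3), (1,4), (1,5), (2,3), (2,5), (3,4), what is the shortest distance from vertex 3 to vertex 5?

Step 1: Build adjacency list:
  1: 2, 3, 4, 5
  2: 1, 3, 5
  3: 1, 2, 4
  4: 1, 3
  5: 1, 2

Step 2: BFS from vertex 3 to find shortest path to 5:
  vertex 1 reached at distance 1
  vertex 2 reached at distance 1
  vertex 4 reached at distance 1
  vertex 5 reached at distance 2

Step 3: Shortest path: 3 -> 2 -> 5
Path length: 2 edges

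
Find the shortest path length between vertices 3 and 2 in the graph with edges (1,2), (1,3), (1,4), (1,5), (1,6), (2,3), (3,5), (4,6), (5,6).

Step 1: Build adjacency list:
  1: 2, 3, 4, 5, 6
  2: 1, 3
  3: 1, 2, 5
  4: 1, 6
  5: 1, 3, 6
  6: 1, 4, 5

Step 2: BFS from vertex 3 to find shortest path to 2:
  vertex 1 reached at distance 1
  vertex 2 reached at distance 1

Step 3: Shortest path: 3 -> 2
Path length: 1 edge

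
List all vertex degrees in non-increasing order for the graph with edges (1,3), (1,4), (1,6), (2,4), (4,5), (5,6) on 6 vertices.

Step 1: Count edges incident to each vertex:
  deg(1) = 3 (neighbors: 3, 4, 6)
  deg(2) = 1 (neighbors: 4)
  deg(3) = 1 (neighbors: 1)
  deg(4) = 3 (neighbors: 1, 2, 5)
  deg(5) = 2 (neighbors: 4, 6)
  deg(6) = 2 (neighbors: 1, 5)

Step 2: Sort degrees in non-increasing order:
  Degrees: [3, 1, 1, 3, 2, 2] -> sorted: [3, 3, 2, 2, 1, 1]

Degree sequence: [3, 3, 2, 2, 1, 1]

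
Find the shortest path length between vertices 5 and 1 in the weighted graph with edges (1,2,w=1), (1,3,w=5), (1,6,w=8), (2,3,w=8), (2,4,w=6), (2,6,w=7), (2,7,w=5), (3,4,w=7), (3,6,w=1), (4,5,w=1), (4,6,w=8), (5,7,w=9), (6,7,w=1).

Step 1: Build adjacency list with weights:
  1: 2(w=1), 3(w=5), 6(w=8)
  2: 1(w=1), 3(w=8), 4(w=6), 6(w=7), 7(w=5)
  3: 1(w=5), 2(w=8), 4(w=7), 6(w=1)
  4: 2(w=6), 3(w=7), 5(w=1), 6(w=8)
  5: 4(w=1), 7(w=9)
  6: 1(w=8), 2(w=7), 3(w=1), 4(w=8), 7(w=1)
  7: 2(w=5), 5(w=9), 6(w=1)

Step 2: Apply Dijkstra's algorithm from vertex 5:
  Visit vertex 5 (distance=0)
    Update dist[4] = 1
    Update dist[7] = 9
  Visit vertex 4 (distance=1)
    Update dist[2] = 7
    Update dist[3] = 8
    Update dist[6] = 9
  Visit vertex 2 (distance=7)
    Update dist[1] = 8
  Visit vertex 1 (distance=8)

Step 3: Shortest path: 5 -> 4 -> 2 -> 1
Total weight: 1 + 6 + 1 = 8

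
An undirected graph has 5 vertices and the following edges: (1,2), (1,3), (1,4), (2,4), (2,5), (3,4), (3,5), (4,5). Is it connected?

Step 1: Build adjacency list from edges:
  1: 2, 3, 4
  2: 1, 4, 5
  3: 1, 4, 5
  4: 1, 2, 3, 5
  5: 2, 3, 4

Step 2: Run BFS/DFS from vertex 1:
  Visited: {1, 2, 3, 4, 5}
  Reached 5 of 5 vertices

Step 3: All 5 vertices reached from vertex 1, so the graph is connected.
Answer: Yes, the graph is connected.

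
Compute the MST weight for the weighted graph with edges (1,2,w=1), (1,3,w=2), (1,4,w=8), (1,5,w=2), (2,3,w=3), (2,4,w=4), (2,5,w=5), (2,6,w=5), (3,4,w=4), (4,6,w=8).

Apply Kruskal's algorithm (sort edges by weight, add if no cycle):

Sorted edges by weight:
  (1,2) w=1
  (1,3) w=2
  (1,5) w=2
  (2,3) w=3
  (2,4) w=4
  (3,4) w=4
  (2,5) w=5
  (2,6) w=5
  (1,4) w=8
  (4,6) w=8

Add edge (1,2) w=1 -- no cycle. Running total: 1
Add edge (1,3) w=2 -- no cycle. Running total: 3
Add edge (1,5) w=2 -- no cycle. Running total: 5
Skip edge (2,3) w=3 -- would create cycle
Add edge (2,4) w=4 -- no cycle. Running total: 9
Skip edge (3,4) w=4 -- would create cycle
Skip edge (2,5) w=5 -- would create cycle
Add edge (2,6) w=5 -- no cycle. Running total: 14

MST edges: (1,2,w=1), (1,3,w=2), (1,5,w=2), (2,4,w=4), (2,6,w=5)
Total MST weight: 1 + 2 + 2 + 4 + 5 = 14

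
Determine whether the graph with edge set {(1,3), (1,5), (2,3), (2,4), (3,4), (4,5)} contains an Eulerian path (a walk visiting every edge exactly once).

Step 1: Find the degree of each vertex:
  deg(1) = 2
  deg(2) = 2
  deg(3) = 3
  deg(4) = 3
  deg(5) = 2

Step 2: Count vertices with odd degree:
  Odd-degree vertices: 3, 4 (2 total)

Step 3: Apply Euler's theorem:
  - Eulerian circuit exists iff graph is connected and all vertices have even degree
  - Eulerian path exists iff graph is connected and has 0 or 2 odd-degree vertices

Graph is connected with exactly 2 odd-degree vertices (3, 4).
Eulerian path exists (starting and ending at the odd-degree vertices), but no Eulerian circuit.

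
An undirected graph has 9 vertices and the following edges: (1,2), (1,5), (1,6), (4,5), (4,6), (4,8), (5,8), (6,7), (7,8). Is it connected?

Step 1: Build adjacency list from edges:
  1: 2, 5, 6
  2: 1
  3: (none)
  4: 5, 6, 8
  5: 1, 4, 8
  6: 1, 4, 7
  7: 6, 8
  8: 4, 5, 7
  9: (none)

Step 2: Run BFS/DFS from vertex 1:
  Visited: {1, 2, 5, 6, 4, 8, 7}
  Reached 7 of 9 vertices

Step 3: Only 7 of 9 vertices reached. Graph is disconnected.
Connected components: {1, 2, 4, 5, 6, 7, 8}, {3}, {9}
Answer: No, the graph is not connected (3 components).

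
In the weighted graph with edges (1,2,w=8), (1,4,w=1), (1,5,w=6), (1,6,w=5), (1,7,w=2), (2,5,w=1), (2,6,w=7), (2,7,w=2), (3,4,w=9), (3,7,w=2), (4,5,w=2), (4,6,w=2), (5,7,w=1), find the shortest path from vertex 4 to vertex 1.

Step 1: Build adjacency list with weights:
  1: 2(w=8), 4(w=1), 5(w=6), 6(w=5), 7(w=2)
  2: 1(w=8), 5(w=1), 6(w=7), 7(w=2)
  3: 4(w=9), 7(w=2)
  4: 1(w=1), 3(w=9), 5(w=2), 6(w=2)
  5: 1(w=6), 2(w=1), 4(w=2), 7(w=1)
  6: 1(w=5), 2(w=7), 4(w=2)
  7: 1(w=2), 2(w=2), 3(w=2), 5(w=1)

Step 2: Apply Dijkstra's algorithm from vertex 4:
  Visit vertex 4 (distance=0)
    Update dist[1] = 1
    Update dist[3] = 9
    Update dist[5] = 2
    Update dist[6] = 2
  Visit vertex 1 (distance=1)
    Update dist[2] = 9
    Update dist[7] = 3

Step 3: Shortest path: 4 -> 1
Total weight: 1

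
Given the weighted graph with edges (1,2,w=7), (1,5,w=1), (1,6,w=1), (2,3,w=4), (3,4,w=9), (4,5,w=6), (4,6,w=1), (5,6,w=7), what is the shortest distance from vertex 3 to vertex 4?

Step 1: Build adjacency list with weights:
  1: 2(w=7), 5(w=1), 6(w=1)
  2: 1(w=7), 3(w=4)
  3: 2(w=4), 4(w=9)
  4: 3(w=9), 5(w=6), 6(w=1)
  5: 1(w=1), 4(w=6), 6(w=7)
  6: 1(w=1), 4(w=1), 5(w=7)

Step 2: Apply Dijkstra's algorithm from vertex 3:
  Visit vertex 3 (distance=0)
    Update dist[2] = 4
    Update dist[4] = 9
  Visit vertex 2 (distance=4)
    Update dist[1] = 11
  Visit vertex 4 (distance=9)
    Update dist[5] = 15
    Update dist[6] = 10

Step 3: Shortest path: 3 -> 4
Total weight: 9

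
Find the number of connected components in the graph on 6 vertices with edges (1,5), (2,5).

Step 1: Build adjacency list from edges:
  1: 5
  2: 5
  3: (none)
  4: (none)
  5: 1, 2
  6: (none)

Step 2: Run BFS/DFS from vertex 1:
  Visited: {1, 5, 2}
  Reached 3 of 6 vertices

Step 3: Only 3 of 6 vertices reached. Graph is disconnected.
Connected components: {1, 2, 5}, {3}, {4}, {6}
Number of connected components: 4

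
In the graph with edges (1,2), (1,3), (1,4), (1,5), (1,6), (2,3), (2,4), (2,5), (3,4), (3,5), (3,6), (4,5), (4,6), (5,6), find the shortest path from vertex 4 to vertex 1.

Step 1: Build adjacency list:
  1: 2, 3, 4, 5, 6
  2: 1, 3, 4, 5
  3: 1, 2, 4, 5, 6
  4: 1, 2, 3, 5, 6
  5: 1, 2, 3, 4, 6
  6: 1, 3, 4, 5

Step 2: BFS from vertex 4 to find shortest path to 1:
  vertex 1 reached at distance 1

Step 3: Shortest path: 4 -> 1
Path length: 1 edge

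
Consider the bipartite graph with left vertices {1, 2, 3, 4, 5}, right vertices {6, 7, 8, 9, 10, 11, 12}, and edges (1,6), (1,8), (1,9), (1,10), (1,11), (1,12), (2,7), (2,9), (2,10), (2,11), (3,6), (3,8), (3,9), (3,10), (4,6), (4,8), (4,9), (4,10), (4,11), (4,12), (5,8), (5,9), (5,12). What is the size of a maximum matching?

Step 1: List the neighbors of each left vertex:
  1: 6, 8, 9, 10, 11, 12
  2: 7, 9, 10, 11
  3: 6, 8, 9, 10
  4: 6, 8, 9, 10, 11, 12
  5: 8, 9, 12

Step 2: Greedily match left vertices, then look for augmenting paths:
  Match 1 -- 6
  Match 2 -- 7
  Match 3 -- 8
  Match 4 -- 9
  Match 5 -- 12
  No augmenting path remains.

Step 3: Verify this is maximum:
  Matching size 5 = min(|L|, |R|) = min(5, 7), which is an upper bound, so this matching is maximum.

Maximum matching: {(1,6), (2,7), (3,8), (4,9), (5,12)}
Size: 5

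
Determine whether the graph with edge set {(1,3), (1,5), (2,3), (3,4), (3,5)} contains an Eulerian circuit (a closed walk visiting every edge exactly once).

Step 1: Find the degree of each vertex:
  deg(1) = 2
  deg(2) = 1
  deg(3) = 4
  deg(4) = 1
  deg(5) = 2

Step 2: Count vertices with odd degree:
  Odd-degree vertices: 2, 4 (2 total)

Step 3: Apply Euler's theorem:
  - Eulerian circuit exists iff graph is connected and all vertices have even degree
  - Eulerian path exists iff graph is connected and has 0 or 2 odd-degree vertices

Graph is connected with exactly 2 odd-degree vertices (2, 4).
Eulerian path exists (starting and ending at the odd-degree vertices), but no Eulerian circuit.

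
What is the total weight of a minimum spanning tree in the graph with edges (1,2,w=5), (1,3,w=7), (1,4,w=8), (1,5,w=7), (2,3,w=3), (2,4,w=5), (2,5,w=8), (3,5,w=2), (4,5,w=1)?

Apply Kruskal's algorithm (sort edges by weight, add if no cycle):

Sorted edges by weight:
  (4,5) w=1
  (3,5) w=2
  (2,3) w=3
  (1,2) w=5
  (2,4) w=5
  (1,3) w=7
  (1,5) w=7
  (1,4) w=8
  (2,5) w=8

Add edge (4,5) w=1 -- no cycle. Running total: 1
Add edge (3,5) w=2 -- no cycle. Running total: 3
Add edge (2,3) w=3 -- no cycle. Running total: 6
Add edge (1,2) w=5 -- no cycle. Running total: 11

MST edges: (4,5,w=1), (3,5,w=2), (2,3,w=3), (1,2,w=5)
Total MST weight: 1 + 2 + 3 + 5 = 11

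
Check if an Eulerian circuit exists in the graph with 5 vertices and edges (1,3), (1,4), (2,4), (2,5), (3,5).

Step 1: Find the degree of each vertex:
  deg(1) = 2
  deg(2) = 2
  deg(3) = 2
  deg(4) = 2
  deg(5) = 2

Step 2: Count vertices with odd degree:
  All vertices have even degree (0 odd-degree vertices)

Step 3: Apply Euler's theorem:
  - Eulerian circuit exists iff graph is connected and all vertices have even degree
  - Eulerian path exists iff graph is connected and has 0 or 2 odd-degree vertices

Graph is connected with 0 odd-degree vertices.
Both Eulerian circuit and Eulerian path exist.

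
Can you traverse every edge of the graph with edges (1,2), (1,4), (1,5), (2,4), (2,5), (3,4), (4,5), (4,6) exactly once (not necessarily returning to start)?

Step 1: Find the degree of each vertex:
  deg(1) = 3
  deg(2) = 3
  deg(3) = 1
  deg(4) = 5
  deg(5) = 3
  deg(6) = 1

Step 2: Count vertices with odd degree:
  Odd-degree vertices: 1, 2, 3, 4, 5, 6 (6 total)

Step 3: Apply Euler's theorem:
  - Eulerian circuit exists iff graph is connected and all vertices have even degree
  - Eulerian path exists iff graph is connected and has 0 or 2 odd-degree vertices

Graph has 6 odd-degree vertices (need 0 or 2).
Neither Eulerian path nor Eulerian circuit exists.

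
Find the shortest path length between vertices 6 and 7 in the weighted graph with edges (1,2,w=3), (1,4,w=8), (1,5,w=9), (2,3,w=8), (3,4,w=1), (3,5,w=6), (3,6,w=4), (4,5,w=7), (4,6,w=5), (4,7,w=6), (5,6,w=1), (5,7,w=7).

Step 1: Build adjacency list with weights:
  1: 2(w=3), 4(w=8), 5(w=9)
  2: 1(w=3), 3(w=8)
  3: 2(w=8), 4(w=1), 5(w=6), 6(w=4)
  4: 1(w=8), 3(w=1), 5(w=7), 6(w=5), 7(w=6)
  5: 1(w=9), 3(w=6), 4(w=7), 6(w=1), 7(w=7)
  6: 3(w=4), 4(w=5), 5(w=1)
  7: 4(w=6), 5(w=7)

Step 2: Apply Dijkstra's algorithm from vertex 6:
  Visit vertex 6 (distance=0)
    Update dist[3] = 4
    Update dist[4] = 5
    Update dist[5] = 1
  Visit vertex 5 (distance=1)
    Update dist[1] = 10
    Update dist[7] = 8
  Visit vertex 3 (distance=4)
    Update dist[2] = 12
  Visit vertex 4 (distance=5)
  Visit vertex 7 (distance=8)

Step 3: Shortest path: 6 -> 5 -> 7
Total weight: 1 + 7 = 8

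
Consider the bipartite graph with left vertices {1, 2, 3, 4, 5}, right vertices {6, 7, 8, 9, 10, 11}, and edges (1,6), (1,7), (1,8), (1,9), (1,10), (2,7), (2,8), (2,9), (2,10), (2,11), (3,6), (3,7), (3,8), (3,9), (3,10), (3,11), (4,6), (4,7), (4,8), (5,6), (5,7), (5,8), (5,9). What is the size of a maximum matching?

Step 1: List the neighbors of each left vertex:
  1: 6, 7, 8, 9, 10
  2: 7, 8, 9, 10, 11
  3: 6, 7, 8, 9, 10, 11
  4: 6, 7, 8
  5: 6, 7, 8, 9

Step 2: Greedily match left vertices, then look for augmenting paths:
  Match 1 -- 10
  Match 2 -- 7
  Match 3 -- 8
  Match 4 -- 6
  Match 5 -- 9
  No augmenting path remains.

Step 3: Verify this is maximum:
  Matching size 5 = min(|L|, |R|) = min(5, 6), which is an upper bound, so this matching is maximum.

Maximum matching: {(1,10), (2,7), (3,8), (4,6), (5,9)}
Size: 5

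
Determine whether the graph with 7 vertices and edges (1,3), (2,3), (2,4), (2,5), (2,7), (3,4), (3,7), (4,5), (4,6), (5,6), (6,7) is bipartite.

Step 1: Attempt 2-coloring using BFS:
  Start at vertex 1, assign color 0
  Color vertex 3 with color 1 (neighbor of 1)
  Color vertex 2 with color 0 (neighbor of 3)
  Color vertex 4 with color 0 (neighbor of 3)
  Color vertex 7 with color 0 (neighbor of 3)

Step 2: Conflict found! Vertices 2 and 4 are adjacent but have the same color.
This means the graph contains an odd cycle.

The graph is NOT bipartite.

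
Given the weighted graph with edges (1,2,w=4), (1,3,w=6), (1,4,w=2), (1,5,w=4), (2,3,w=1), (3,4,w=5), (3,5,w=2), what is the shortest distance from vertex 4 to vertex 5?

Step 1: Build adjacency list with weights:
  1: 2(w=4), 3(w=6), 4(w=2), 5(w=4)
  2: 1(w=4), 3(w=1)
  3: 1(w=6), 2(w=1), 4(w=5), 5(w=2)
  4: 1(w=2), 3(w=5)
  5: 1(w=4), 3(w=2)

Step 2: Apply Dijkstra's algorithm from vertex 4:
  Visit vertex 4 (distance=0)
    Update dist[1] = 2
    Update dist[3] = 5
  Visit vertex 1 (distance=2)
    Update dist[2] = 6
    Update dist[5] = 6
  Visit vertex 3 (distance=5)
  Visit vertex 2 (distance=6)
  Visit vertex 5 (distance=6)

Step 3: Shortest path: 4 -> 1 -> 5
Total weight: 2 + 4 = 6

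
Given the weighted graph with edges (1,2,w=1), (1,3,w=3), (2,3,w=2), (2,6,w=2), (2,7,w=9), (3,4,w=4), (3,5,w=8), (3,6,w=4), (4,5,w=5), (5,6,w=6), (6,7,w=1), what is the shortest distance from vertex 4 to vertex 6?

Step 1: Build adjacency list with weights:
  1: 2(w=1), 3(w=3)
  2: 1(w=1), 3(w=2), 6(w=2), 7(w=9)
  3: 1(w=3), 2(w=2), 4(w=4), 5(w=8), 6(w=4)
  4: 3(w=4), 5(w=5)
  5: 3(w=8), 4(w=5), 6(w=6)
  6: 2(w=2), 3(w=4), 5(w=6), 7(w=1)
  7: 2(w=9), 6(w=1)

Step 2: Apply Dijkstra's algorithm from vertex 4:
  Visit vertex 4 (distance=0)
    Update dist[3] = 4
    Update dist[5] = 5
  Visit vertex 3 (distance=4)
    Update dist[1] = 7
    Update dist[2] = 6
    Update dist[6] = 8
  Visit vertex 5 (distance=5)
  Visit vertex 2 (distance=6)
    Update dist[7] = 15
  Visit vertex 1 (distance=7)
  Visit vertex 6 (distance=8)
    Update dist[7] = 9

Step 3: Shortest path: 4 -> 3 -> 6
Total weight: 4 + 4 = 8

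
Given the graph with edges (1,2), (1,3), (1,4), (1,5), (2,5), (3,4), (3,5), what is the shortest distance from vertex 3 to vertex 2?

Step 1: Build adjacency list:
  1: 2, 3, 4, 5
  2: 1, 5
  3: 1, 4, 5
  4: 1, 3
  5: 1, 2, 3

Step 2: BFS from vertex 3 to find shortest path to 2:
  vertex 1 reached at distance 1
  vertex 4 reached at distance 1
  vertex 5 reached at distance 1
  vertex 2 reached at distance 2

Step 3: Shortest path: 3 -> 1 -> 2
Path length: 2 edges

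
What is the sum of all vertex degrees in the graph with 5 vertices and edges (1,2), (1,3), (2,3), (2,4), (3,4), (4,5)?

Step 1: Count edges incident to each vertex:
  deg(1) = 2 (neighbors: 2, 3)
  deg(2) = 3 (neighbors: 1, 3, 4)
  deg(3) = 3 (neighbors: 1, 2, 4)
  deg(4) = 3 (neighbors: 2, 3, 5)
  deg(5) = 1 (neighbors: 4)

Step 2: Sum all degrees:
  2 + 3 + 3 + 3 + 1 = 12

Verification: sum of degrees = 2 * |E| = 2 * 6 = 12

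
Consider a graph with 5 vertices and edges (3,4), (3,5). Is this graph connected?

Step 1: Build adjacency list from edges:
  1: (none)
  2: (none)
  3: 4, 5
  4: 3
  5: 3

Step 2: Run BFS/DFS from vertex 1:
  Visited: {1}
  Reached 1 of 5 vertices

Step 3: Only 1 of 5 vertices reached. Graph is disconnected.
Connected components: {1}, {2}, {3, 4, 5}
Answer: No, the graph is not connected (3 components).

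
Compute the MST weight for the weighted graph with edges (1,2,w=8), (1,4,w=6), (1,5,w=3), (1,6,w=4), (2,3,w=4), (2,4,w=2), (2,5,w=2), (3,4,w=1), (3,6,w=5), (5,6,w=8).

Apply Kruskal's algorithm (sort edges by weight, add if no cycle):

Sorted edges by weight:
  (3,4) w=1
  (2,4) w=2
  (2,5) w=2
  (1,5) w=3
  (1,6) w=4
  (2,3) w=4
  (3,6) w=5
  (1,4) w=6
  (1,2) w=8
  (5,6) w=8

Add edge (3,4) w=1 -- no cycle. Running total: 1
Add edge (2,4) w=2 -- no cycle. Running total: 3
Add edge (2,5) w=2 -- no cycle. Running total: 5
Add edge (1,5) w=3 -- no cycle. Running total: 8
Add edge (1,6) w=4 -- no cycle. Running total: 12

MST edges: (3,4,w=1), (2,4,w=2), (2,5,w=2), (1,5,w=3), (1,6,w=4)
Total MST weight: 1 + 2 + 2 + 3 + 4 = 12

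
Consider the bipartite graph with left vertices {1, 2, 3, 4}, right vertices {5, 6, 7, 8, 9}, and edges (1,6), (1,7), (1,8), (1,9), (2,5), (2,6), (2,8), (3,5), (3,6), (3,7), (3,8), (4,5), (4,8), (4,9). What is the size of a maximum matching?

Step 1: List the neighbors of each left vertex:
  1: 6, 7, 8, 9
  2: 5, 6, 8
  3: 5, 6, 7, 8
  4: 5, 8, 9

Step 2: Greedily match left vertices, then look for augmenting paths:
  Match 1 -- 6
  Match 2 -- 5
  Match 3 -- 7
  Match 4 -- 8
  No augmenting path remains.

Step 3: Verify this is maximum:
  Matching size 4 = min(|L|, |R|) = min(4, 5), which is an upper bound, so this matching is maximum.

Maximum matching: {(1,6), (2,5), (3,7), (4,8)}
Size: 4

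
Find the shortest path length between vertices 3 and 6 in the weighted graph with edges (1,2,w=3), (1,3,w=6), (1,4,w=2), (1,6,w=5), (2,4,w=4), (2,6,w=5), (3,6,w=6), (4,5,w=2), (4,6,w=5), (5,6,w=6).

Step 1: Build adjacency list with weights:
  1: 2(w=3), 3(w=6), 4(w=2), 6(w=5)
  2: 1(w=3), 4(w=4), 6(w=5)
  3: 1(w=6), 6(w=6)
  4: 1(w=2), 2(w=4), 5(w=2), 6(w=5)
  5: 4(w=2), 6(w=6)
  6: 1(w=5), 2(w=5), 3(w=6), 4(w=5), 5(w=6)

Step 2: Apply Dijkstra's algorithm from vertex 3:
  Visit vertex 3 (distance=0)
    Update dist[1] = 6
    Update dist[6] = 6
  Visit vertex 1 (distance=6)
    Update dist[2] = 9
    Update dist[4] = 8
  Visit vertex 6 (distance=6)
    Update dist[5] = 12

Step 3: Shortest path: 3 -> 6
Total weight: 6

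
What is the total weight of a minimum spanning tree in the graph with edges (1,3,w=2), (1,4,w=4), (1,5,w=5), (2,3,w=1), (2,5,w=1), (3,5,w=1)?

Apply Kruskal's algorithm (sort edges by weight, add if no cycle):

Sorted edges by weight:
  (2,3) w=1
  (2,5) w=1
  (3,5) w=1
  (1,3) w=2
  (1,4) w=4
  (1,5) w=5

Add edge (2,3) w=1 -- no cycle. Running total: 1
Add edge (2,5) w=1 -- no cycle. Running total: 2
Skip edge (3,5) w=1 -- would create cycle
Add edge (1,3) w=2 -- no cycle. Running total: 4
Add edge (1,4) w=4 -- no cycle. Running total: 8

MST edges: (2,3,w=1), (2,5,w=1), (1,3,w=2), (1,4,w=4)
Total MST weight: 1 + 1 + 2 + 4 = 8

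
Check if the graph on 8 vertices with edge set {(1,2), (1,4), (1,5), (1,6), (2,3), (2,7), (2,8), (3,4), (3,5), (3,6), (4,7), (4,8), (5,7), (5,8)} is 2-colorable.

Step 1: Attempt 2-coloring using BFS:
  Start at vertex 1, assign color 0
  Color vertex 2 with color 1 (neighbor of 1)
  Color vertex 4 with color 1 (neighbor of 1)
  Color vertex 5 with color 1 (neighbor of 1)
  Color vertex 6 with color 1 (neighbor of 1)
  Color vertex 3 with color 0 (neighbor of 2)
  Color vertex 7 with color 0 (neighbor of 2)
  Color vertex 8 with color 0 (neighbor of 2)

Step 2: 2-coloring succeeded. No conflicts found.
  Set A (color 0): {1, 3, 7, 8}
  Set B (color 1): {2, 4, 5, 6}

The graph is bipartite with partition {1, 3, 7, 8}, {2, 4, 5, 6}.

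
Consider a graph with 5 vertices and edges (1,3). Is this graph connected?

Step 1: Build adjacency list from edges:
  1: 3
  2: (none)
  3: 1
  4: (none)
  5: (none)

Step 2: Run BFS/DFS from vertex 1:
  Visited: {1, 3}
  Reached 2 of 5 vertices

Step 3: Only 2 of 5 vertices reached. Graph is disconnected.
Connected components: {1, 3}, {2}, {4}, {5}
Answer: No, the graph is not connected (4 components).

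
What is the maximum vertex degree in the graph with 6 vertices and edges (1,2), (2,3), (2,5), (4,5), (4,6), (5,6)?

Step 1: Count edges incident to each vertex:
  deg(1) = 1 (neighbors: 2)
  deg(2) = 3 (neighbors: 1, 3, 5)
  deg(3) = 1 (neighbors: 2)
  deg(4) = 2 (neighbors: 5, 6)
  deg(5) = 3 (neighbors: 2, 4, 6)
  deg(6) = 2 (neighbors: 4, 5)

Step 2: Find maximum:
  max(1, 3, 1, 2, 3, 2) = 3 (vertex 2)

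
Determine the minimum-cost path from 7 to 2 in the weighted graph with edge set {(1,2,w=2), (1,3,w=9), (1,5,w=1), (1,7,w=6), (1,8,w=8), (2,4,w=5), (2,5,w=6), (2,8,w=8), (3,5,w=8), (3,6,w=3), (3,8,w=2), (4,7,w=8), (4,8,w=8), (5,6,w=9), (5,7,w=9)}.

Step 1: Build adjacency list with weights:
  1: 2(w=2), 3(w=9), 5(w=1), 7(w=6), 8(w=8)
  2: 1(w=2), 4(w=5), 5(w=6), 8(w=8)
  3: 1(w=9), 5(w=8), 6(w=3), 8(w=2)
  4: 2(w=5), 7(w=8), 8(w=8)
  5: 1(w=1), 2(w=6), 3(w=8), 6(w=9), 7(w=9)
  6: 3(w=3), 5(w=9)
  7: 1(w=6), 4(w=8), 5(w=9)
  8: 1(w=8), 2(w=8), 3(w=2), 4(w=8)

Step 2: Apply Dijkstra's algorithm from vertex 7:
  Visit vertex 7 (distance=0)
    Update dist[1] = 6
    Update dist[4] = 8
    Update dist[5] = 9
  Visit vertex 1 (distance=6)
    Update dist[2] = 8
    Update dist[3] = 15
    Update dist[5] = 7
    Update dist[8] = 14
  Visit vertex 5 (distance=7)
    Update dist[6] = 16
  Visit vertex 2 (distance=8)

Step 3: Shortest path: 7 -> 1 -> 2
Total weight: 6 + 2 = 8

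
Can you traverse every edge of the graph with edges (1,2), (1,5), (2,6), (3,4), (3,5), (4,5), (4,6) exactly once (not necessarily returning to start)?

Step 1: Find the degree of each vertex:
  deg(1) = 2
  deg(2) = 2
  deg(3) = 2
  deg(4) = 3
  deg(5) = 3
  deg(6) = 2

Step 2: Count vertices with odd degree:
  Odd-degree vertices: 4, 5 (2 total)

Step 3: Apply Euler's theorem:
  - Eulerian circuit exists iff graph is connected and all vertices have even degree
  - Eulerian path exists iff graph is connected and has 0 or 2 odd-degree vertices

Graph is connected with exactly 2 odd-degree vertices (4, 5).
Eulerian path exists (starting and ending at the odd-degree vertices), but no Eulerian circuit.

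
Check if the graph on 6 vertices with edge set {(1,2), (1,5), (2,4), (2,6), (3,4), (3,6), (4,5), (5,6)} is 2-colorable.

Step 1: Attempt 2-coloring using BFS:
  Start at vertex 1, assign color 0
  Color vertex 2 with color 1 (neighbor of 1)
  Color vertex 5 with color 1 (neighbor of 1)
  Color vertex 4 with color 0 (neighbor of 2)
  Color vertex 6 with color 0 (neighbor of 2)
  Color vertex 3 with color 1 (neighbor of 4)

Step 2: 2-coloring succeeded. No conflicts found.
  Set A (color 0): {1, 4, 6}
  Set B (color 1): {2, 3, 5}

The graph is bipartite with partition {1, 4, 6}, {2, 3, 5}.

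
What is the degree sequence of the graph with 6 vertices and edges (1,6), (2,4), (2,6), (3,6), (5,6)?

Step 1: Count edges incident to each vertex:
  deg(1) = 1 (neighbors: 6)
  deg(2) = 2 (neighbors: 4, 6)
  deg(3) = 1 (neighbors: 6)
  deg(4) = 1 (neighbors: 2)
  deg(5) = 1 (neighbors: 6)
  deg(6) = 4 (neighbors: 1, 2, 3, 5)

Step 2: Sort degrees in non-increasing order:
  Degrees: [1, 2, 1, 1, 1, 4] -> sorted: [4, 2, 1, 1, 1, 1]

Degree sequence: [4, 2, 1, 1, 1, 1]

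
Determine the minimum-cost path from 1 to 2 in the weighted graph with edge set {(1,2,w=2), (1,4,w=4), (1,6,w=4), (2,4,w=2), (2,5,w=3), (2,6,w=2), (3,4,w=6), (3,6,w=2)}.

Step 1: Build adjacency list with weights:
  1: 2(w=2), 4(w=4), 6(w=4)
  2: 1(w=2), 4(w=2), 5(w=3), 6(w=2)
  3: 4(w=6), 6(w=2)
  4: 1(w=4), 2(w=2), 3(w=6)
  5: 2(w=3)
  6: 1(w=4), 2(w=2), 3(w=2)

Step 2: Apply Dijkstra's algorithm from vertex 1:
  Visit vertex 1 (distance=0)
    Update dist[2] = 2
    Update dist[4] = 4
    Update dist[6] = 4
  Visit vertex 2 (distance=2)
    Update dist[5] = 5

Step 3: Shortest path: 1 -> 2
Total weight: 2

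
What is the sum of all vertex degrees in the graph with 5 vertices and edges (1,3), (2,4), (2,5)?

Step 1: Count edges incident to each vertex:
  deg(1) = 1 (neighbors: 3)
  deg(2) = 2 (neighbors: 4, 5)
  deg(3) = 1 (neighbors: 1)
  deg(4) = 1 (neighbors: 2)
  deg(5) = 1 (neighbors: 2)

Step 2: Sum all degrees:
  1 + 2 + 1 + 1 + 1 = 6

Verification: sum of degrees = 2 * |E| = 2 * 3 = 6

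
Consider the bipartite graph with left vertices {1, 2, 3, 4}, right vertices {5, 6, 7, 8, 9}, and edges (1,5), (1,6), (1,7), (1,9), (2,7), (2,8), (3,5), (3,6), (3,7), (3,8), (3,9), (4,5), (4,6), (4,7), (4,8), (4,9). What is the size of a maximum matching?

Step 1: List the neighbors of each left vertex:
  1: 5, 6, 7, 9
  2: 7, 8
  3: 5, 6, 7, 8, 9
  4: 5, 6, 7, 8, 9

Step 2: Greedily match left vertices, then look for augmenting paths:
  Match 1 -- 5
  Match 2 -- 7
  Match 3 -- 6
  Match 4 -- 8
  No augmenting path remains.

Step 3: Verify this is maximum:
  Matching size 4 = min(|L|, |R|) = min(4, 5), which is an upper bound, so this matching is maximum.

Maximum matching: {(1,5), (2,7), (3,6), (4,8)}
Size: 4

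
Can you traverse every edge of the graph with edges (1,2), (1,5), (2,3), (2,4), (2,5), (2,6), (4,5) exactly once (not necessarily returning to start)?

Step 1: Find the degree of each vertex:
  deg(1) = 2
  deg(2) = 5
  deg(3) = 1
  deg(4) = 2
  deg(5) = 3
  deg(6) = 1

Step 2: Count vertices with odd degree:
  Odd-degree vertices: 2, 3, 5, 6 (4 total)

Step 3: Apply Euler's theorem:
  - Eulerian circuit exists iff graph is connected and all vertices have even degree
  - Eulerian path exists iff graph is connected and has 0 or 2 odd-degree vertices

Graph has 4 odd-degree vertices (need 0 or 2).
Neither Eulerian path nor Eulerian circuit exists.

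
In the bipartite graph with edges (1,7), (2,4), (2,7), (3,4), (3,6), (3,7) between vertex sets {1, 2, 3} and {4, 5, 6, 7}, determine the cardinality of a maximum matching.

Step 1: List the neighbors of each left vertex:
  1: 7
  2: 4, 7
  3: 4, 6, 7

Step 2: Greedily match left vertices, then look for augmenting paths:
  Match 1 -- 7
  Match 2 -- 4
  Match 3 -- 6
  No augmenting path remains.

Step 3: Verify this is maximum:
  Matching size 3 = min(|L|, |R|) = min(3, 4), which is an upper bound, so this matching is maximum.

Maximum matching: {(1,7), (2,4), (3,6)}
Size: 3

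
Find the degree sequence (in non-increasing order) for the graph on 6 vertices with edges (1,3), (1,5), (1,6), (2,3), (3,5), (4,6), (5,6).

Step 1: Count edges incident to each vertex:
  deg(1) = 3 (neighbors: 3, 5, 6)
  deg(2) = 1 (neighbors: 3)
  deg(3) = 3 (neighbors: 1, 2, 5)
  deg(4) = 1 (neighbors: 6)
  deg(5) = 3 (neighbors: 1, 3, 6)
  deg(6) = 3 (neighbors: 1, 4, 5)

Step 2: Sort degrees in non-increasing order:
  Degrees: [3, 1, 3, 1, 3, 3] -> sorted: [3, 3, 3, 3, 1, 1]

Degree sequence: [3, 3, 3, 3, 1, 1]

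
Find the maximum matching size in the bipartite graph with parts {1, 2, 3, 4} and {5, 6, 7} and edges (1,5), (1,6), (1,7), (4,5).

Step 1: List the neighbors of each left vertex:
  1: 5, 6, 7
  2: (none)
  3: (none)
  4: 5

Step 2: Greedily match left vertices, then look for augmenting paths:
  Match 1 -- 6
  Match 4 -- 5
  No augmenting path remains.

Step 3: Verify this is maximum:
  Matching has size 2. The vertex set {1, 4} covers every edge and has size 2; any matching has at most one edge per cover vertex, so 2 is maximum (König's theorem).

Maximum matching: {(1,6), (4,5)}
Size: 2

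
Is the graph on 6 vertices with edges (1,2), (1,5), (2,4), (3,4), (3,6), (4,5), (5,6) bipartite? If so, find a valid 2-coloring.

Step 1: Attempt 2-coloring using BFS:
  Start at vertex 1, assign color 0
  Color vertex 2 with color 1 (neighbor of 1)
  Color vertex 5 with color 1 (neighbor of 1)
  Color vertex 4 with color 0 (neighbor of 2)
  Color vertex 6 with color 0 (neighbor of 5)
  Color vertex 3 with color 1 (neighbor of 4)

Step 2: 2-coloring succeeded. No conflicts found.
  Set A (color 0): {1, 4, 6}
  Set B (color 1): {2, 3, 5}

The graph is bipartite with partition {1, 4, 6}, {2, 3, 5}.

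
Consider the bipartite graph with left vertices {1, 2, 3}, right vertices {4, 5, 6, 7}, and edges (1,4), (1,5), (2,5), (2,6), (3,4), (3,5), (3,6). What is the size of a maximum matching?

Step 1: List the neighbors of each left vertex:
  1: 4, 5
  2: 5, 6
  3: 4, 5, 6

Step 2: Greedily match left vertices, then look for augmenting paths:
  Match 1 -- 4
  Match 2 -- 5
  Match 3 -- 6
  No augmenting path remains.

Step 3: Verify this is maximum:
  Matching size 3 = min(|L|, |R|) = min(3, 4), which is an upper bound, so this matching is maximum.

Maximum matching: {(1,4), (2,5), (3,6)}
Size: 3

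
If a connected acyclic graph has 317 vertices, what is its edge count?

A tree on n vertices always has exactly n - 1 edges.
For n = 317: edges = 317 - 1 = 316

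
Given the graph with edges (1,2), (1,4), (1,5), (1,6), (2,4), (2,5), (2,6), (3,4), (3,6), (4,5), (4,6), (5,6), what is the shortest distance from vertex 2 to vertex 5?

Step 1: Build adjacency list:
  1: 2, 4, 5, 6
  2: 1, 4, 5, 6
  3: 4, 6
  4: 1, 2, 3, 5, 6
  5: 1, 2, 4, 6
  6: 1, 2, 3, 4, 5

Step 2: BFS from vertex 2 to find shortest path to 5:
  vertex 1 reached at distance 1
  vertex 4 reached at distance 1
  vertex 5 reached at distance 1

Step 3: Shortest path: 2 -> 5
Path length: 1 edge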